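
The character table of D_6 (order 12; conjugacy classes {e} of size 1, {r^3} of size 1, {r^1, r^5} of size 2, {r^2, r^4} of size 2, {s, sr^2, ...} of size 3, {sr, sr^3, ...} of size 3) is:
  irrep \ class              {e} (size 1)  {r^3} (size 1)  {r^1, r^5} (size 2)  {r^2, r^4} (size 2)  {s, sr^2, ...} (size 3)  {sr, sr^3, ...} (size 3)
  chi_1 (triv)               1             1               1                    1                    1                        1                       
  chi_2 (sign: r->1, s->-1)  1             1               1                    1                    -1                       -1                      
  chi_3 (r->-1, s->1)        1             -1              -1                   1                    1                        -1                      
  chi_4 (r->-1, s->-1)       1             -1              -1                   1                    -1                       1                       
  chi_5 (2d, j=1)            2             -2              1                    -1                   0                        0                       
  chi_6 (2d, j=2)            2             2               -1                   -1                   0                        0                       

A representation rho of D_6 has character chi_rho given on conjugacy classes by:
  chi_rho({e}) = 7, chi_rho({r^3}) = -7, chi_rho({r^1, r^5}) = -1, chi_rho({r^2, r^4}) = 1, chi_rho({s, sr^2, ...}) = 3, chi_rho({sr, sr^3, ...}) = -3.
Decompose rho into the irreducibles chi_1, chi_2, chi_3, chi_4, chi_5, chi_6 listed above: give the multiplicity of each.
Multiplicities: chi_1: 0, chi_2: 0, chi_3: 3, chi_4: 0, chi_5: 2, chi_6: 0.

Derivation: Use <chi_rho, chi> = (1/|G|) sum_C |C| * chi_rho(C) * conj(chi(C)) with |G| = 12 for each irreducible chi in the table:
  <chi_rho, chi_1> = (1/12)[1*(7)*conj(1) + 1*(-7)*conj(1) + 2*(-1)*conj(1) + 2*(1)*conj(1) + 3*(3)*conj(1) + 3*(-3)*conj(1)]
      = (1/12)[(7) + (-7) + (-2) + (2) + (9) + (-9)] = 0/12 = 0
  <chi_rho, chi_2> = (1/12)[1*(7)*conj(1) + 1*(-7)*conj(1) + 2*(-1)*conj(1) + 2*(1)*conj(1) + 3*(3)*conj(-1) + 3*(-3)*conj(-1)]
      = (1/12)[(7) + (-7) + (-2) + (2) + (-9) + (9)] = 0/12 = 0
  <chi_rho, chi_3> = (1/12)[1*(7)*conj(1) + 1*(-7)*conj(-1) + 2*(-1)*conj(-1) + 2*(1)*conj(1) + 3*(3)*conj(1) + 3*(-3)*conj(-1)]
      = (1/12)[(7) + (7) + (2) + (2) + (9) + (9)] = 36/12 = 3
  <chi_rho, chi_4> = (1/12)[1*(7)*conj(1) + 1*(-7)*conj(-1) + 2*(-1)*conj(-1) + 2*(1)*conj(1) + 3*(3)*conj(-1) + 3*(-3)*conj(1)]
      = (1/12)[(7) + (7) + (2) + (2) + (-9) + (-9)] = 0/12 = 0
  <chi_rho, chi_5> = (1/12)[1*(7)*conj(2) + 1*(-7)*conj(-2) + 2*(-1)*conj(1) + 2*(1)*conj(-1) + 3*(3)*conj(0) + 3*(-3)*conj(0)]
      = (1/12)[(14) + (14) + (-2) + (-2) + (0) + (0)] = 24/12 = 2
  <chi_rho, chi_6> = (1/12)[1*(7)*conj(2) + 1*(-7)*conj(2) + 2*(-1)*conj(-1) + 2*(1)*conj(-1) + 3*(3)*conj(0) + 3*(-3)*conj(0)]
      = (1/12)[(14) + (-14) + (2) + (-2) + (0) + (0)] = 0/12 = 0
Dimension check: dim(rho) = sum (mult * dim) = 0*1 + 0*1 + 3*1 + 0*1 + 2*2 + 0*2 = 7 = chi_rho(e) = 7.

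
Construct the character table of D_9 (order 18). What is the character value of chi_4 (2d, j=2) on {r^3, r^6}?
Conjugacy classes: {e} of size 1, {r^1, r^8} of size 2, {r^2, r^7} of size 2, {r^3, r^6} of size 2, {r^4, r^5} of size 2, {s, sr, ..., sr^8} of size 9.
Character table:
  irrep \ class              {e} (size 1)  {r^1, r^8} (size 2)  {r^2, r^7} (size 2)  {r^3, r^6} (size 2)  {r^4, r^5} (size 2)  {s, sr, ..., sr^8} (size 9)
  chi_1 (triv)               1             1                    1                    1                    1                    1                          
  chi_2 (sign: r->1, s->-1)  1             1                    1                    1                    1                    -1                         
  chi_3 (2d, j=1)            2             2*cos(2*pi/9)        2*cos(4*pi/9)        -1                   -2*cos(pi/9)         0                          
  chi_4 (2d, j=2)            2             2*cos(4*pi/9)        -2*cos(pi/9)         -1                   2*cos(2*pi/9)        0                          
  chi_5 (2d, j=3)            2             -1                   -1                   2                    -1                   0                          
  chi_6 (2d, j=4)            2             -2*cos(pi/9)         2*cos(2*pi/9)        -1                   2*cos(4*pi/9)        0                          

Spot check: chi_4 (2d, j=2) on {r^3, r^6} = -1.

Argument: D_9 has order 2*9 = 18 with 6 conjugacy classes, hence 6 irreducibles. Sum of squared dims 1 + 1 + 4 + 4 + 4 + 4 = 18 = |G|. Linear characters come from the abelianisation; the 2-dimensional irreps have character r^k -> 2*cos(2*pi*j*k/9), reflections -> 0.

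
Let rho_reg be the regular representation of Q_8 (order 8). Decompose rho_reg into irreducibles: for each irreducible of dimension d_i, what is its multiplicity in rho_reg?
Each irreducible V_i of dimension d_i appears with multiplicity d_i, i.e. rho_reg = (direct sum over all irreducibles V_i) d_i V_i. The irreducible dimensions for Q_8 are 1, 1, 1, 1, 2: 4 irreducibles of dimension 1, each with multiplicity 1; 1 irreducible of dimension 2, with multiplicity 2. Total dimension 4*1*1 + 1*2*2 = 8 = |G|.

Why: General theorem: in the regular representation of a finite group G, each irreducible appears with multiplicity equal to its dimension. Check: dim(rho_reg) = sum d_i^2 = 1 + 1 + 1 + 1 + 4 = 8 = |G|.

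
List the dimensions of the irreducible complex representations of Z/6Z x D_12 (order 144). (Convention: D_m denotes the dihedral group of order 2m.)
Dimensions: 1, 1, 1, 1, 1, 1, 1, 1, 1, 1, 1, 1, 1, 1, 1, 1, 1, 1, 1, 1, 1, 1, 1, 1, 2, 2, 2, 2, 2, 2, 2, 2, 2, 2, 2, 2, 2, 2, 2, 2, 2, 2, 2, 2, 2, 2, 2, 2, 2, 2, 2, 2, 2, 2

Derivation: There are 54 irreducibles (= number of conjugacy classes). Their dimensions d_i satisfy sum d_i^2 = |G| = 144: 1 + 1 + 1 + 1 + 1 + 1 + 1 + 1 + 1 + 1 + 1 + 1 + 1 + 1 + 1 + 1 + 1 + 1 + 1 + 1 + 1 + 1 + 1 + 1 + 4 + 4 + 4 + 4 + 4 + 4 + 4 + 4 + 4 + 4 + 4 + 4 + 4 + 4 + 4 + 4 + 4 + 4 + 4 + 4 + 4 + 4 + 4 + 4 + 4 + 4 + 4 + 4 + 4 + 4 = 144. (For the product with Z/6Z: each of the 6 1-dim characters of Z/6Z tensors with each irrep of D_12, giving 6 copies of each D_12-dimension.)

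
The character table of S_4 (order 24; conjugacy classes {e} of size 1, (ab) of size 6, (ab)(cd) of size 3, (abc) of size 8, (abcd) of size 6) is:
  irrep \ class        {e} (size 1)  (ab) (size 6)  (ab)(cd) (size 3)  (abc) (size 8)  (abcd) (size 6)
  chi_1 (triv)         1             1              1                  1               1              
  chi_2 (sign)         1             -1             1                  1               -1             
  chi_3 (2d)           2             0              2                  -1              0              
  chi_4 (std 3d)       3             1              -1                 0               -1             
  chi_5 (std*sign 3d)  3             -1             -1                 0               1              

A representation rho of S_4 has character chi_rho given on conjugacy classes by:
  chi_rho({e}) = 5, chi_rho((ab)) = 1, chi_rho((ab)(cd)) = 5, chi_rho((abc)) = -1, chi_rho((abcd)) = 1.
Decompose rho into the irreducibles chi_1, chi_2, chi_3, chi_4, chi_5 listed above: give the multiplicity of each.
Multiplicities: chi_1: 1, chi_2: 0, chi_3: 2, chi_4: 0, chi_5: 0.

Derivation: Use <chi_rho, chi> = (1/|G|) sum_C |C| * chi_rho(C) * conj(chi(C)) with |G| = 24 for each irreducible chi in the table:
  <chi_rho, chi_1> = (1/24)[1*(5)*conj(1) + 6*(1)*conj(1) + 3*(5)*conj(1) + 8*(-1)*conj(1) + 6*(1)*conj(1)]
      = (1/24)[(5) + (6) + (15) + (-8) + (6)] = 24/24 = 1
  <chi_rho, chi_2> = (1/24)[1*(5)*conj(1) + 6*(1)*conj(-1) + 3*(5)*conj(1) + 8*(-1)*conj(1) + 6*(1)*conj(-1)]
      = (1/24)[(5) + (-6) + (15) + (-8) + (-6)] = 0/24 = 0
  <chi_rho, chi_3> = (1/24)[1*(5)*conj(2) + 6*(1)*conj(0) + 3*(5)*conj(2) + 8*(-1)*conj(-1) + 6*(1)*conj(0)]
      = (1/24)[(10) + (0) + (30) + (8) + (0)] = 48/24 = 2
  <chi_rho, chi_4> = (1/24)[1*(5)*conj(3) + 6*(1)*conj(1) + 3*(5)*conj(-1) + 8*(-1)*conj(0) + 6*(1)*conj(-1)]
      = (1/24)[(15) + (6) + (-15) + (0) + (-6)] = 0/24 = 0
  <chi_rho, chi_5> = (1/24)[1*(5)*conj(3) + 6*(1)*conj(-1) + 3*(5)*conj(-1) + 8*(-1)*conj(0) + 6*(1)*conj(1)]
      = (1/24)[(15) + (-6) + (-15) + (0) + (6)] = 0/24 = 0
Dimension check: dim(rho) = sum (mult * dim) = 1*1 + 0*1 + 2*2 + 0*3 + 0*3 = 5 = chi_rho(e) = 5.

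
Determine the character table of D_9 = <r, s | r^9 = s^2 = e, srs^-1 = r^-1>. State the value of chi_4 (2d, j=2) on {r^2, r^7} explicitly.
Conjugacy classes: {e} of size 1, {r^1, r^8} of size 2, {r^2, r^7} of size 2, {r^3, r^6} of size 2, {r^4, r^5} of size 2, {s, sr, ..., sr^8} of size 9.
Character table:
  irrep \ class              {e} (size 1)  {r^1, r^8} (size 2)  {r^2, r^7} (size 2)  {r^3, r^6} (size 2)  {r^4, r^5} (size 2)  {s, sr, ..., sr^8} (size 9)
  chi_1 (triv)               1             1                    1                    1                    1                    1                          
  chi_2 (sign: r->1, s->-1)  1             1                    1                    1                    1                    -1                         
  chi_3 (2d, j=1)            2             2*cos(2*pi/9)        2*cos(4*pi/9)        -1                   -2*cos(pi/9)         0                          
  chi_4 (2d, j=2)            2             2*cos(4*pi/9)        -2*cos(pi/9)         -1                   2*cos(2*pi/9)        0                          
  chi_5 (2d, j=3)            2             -1                   -1                   2                    -1                   0                          
  chi_6 (2d, j=4)            2             -2*cos(pi/9)         2*cos(2*pi/9)        -1                   2*cos(4*pi/9)        0                          

Spot check: chi_4 (2d, j=2) on {r^2, r^7} = -2*cos(pi/9).

Proof sketch: D_9 has order 2*9 = 18 with 6 conjugacy classes, hence 6 irreducibles. Sum of squared dims 1 + 1 + 4 + 4 + 4 + 4 = 18 = |G|. Linear characters come from the abelianisation; the 2-dimensional irreps have character r^k -> 2*cos(2*pi*j*k/9), reflections -> 0.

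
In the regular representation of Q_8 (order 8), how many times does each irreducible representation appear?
Each irreducible V_i of dimension d_i appears with multiplicity d_i, i.e. rho_reg = (direct sum over all irreducibles V_i) d_i V_i. The irreducible dimensions for Q_8 are 1, 1, 1, 1, 2: 4 irreducibles of dimension 1, each with multiplicity 1; 1 irreducible of dimension 2, with multiplicity 2. Total dimension 4*1*1 + 1*2*2 = 8 = |G|.

General theorem: in the regular representation of a finite group G, each irreducible appears with multiplicity equal to its dimension. Check: dim(rho_reg) = sum d_i^2 = 1 + 1 + 1 + 1 + 4 = 8 = |G|.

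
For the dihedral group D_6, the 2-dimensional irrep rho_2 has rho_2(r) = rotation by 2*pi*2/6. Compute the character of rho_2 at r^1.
chi_{rho_2}(r^1) = 2*cos(2*pi*2*1/6) = -1

Solution. rho_2(r^1) is rotation by angle 2*pi*2*1/6, whose trace is 2*cos(2*pi*2*1/6) = -1.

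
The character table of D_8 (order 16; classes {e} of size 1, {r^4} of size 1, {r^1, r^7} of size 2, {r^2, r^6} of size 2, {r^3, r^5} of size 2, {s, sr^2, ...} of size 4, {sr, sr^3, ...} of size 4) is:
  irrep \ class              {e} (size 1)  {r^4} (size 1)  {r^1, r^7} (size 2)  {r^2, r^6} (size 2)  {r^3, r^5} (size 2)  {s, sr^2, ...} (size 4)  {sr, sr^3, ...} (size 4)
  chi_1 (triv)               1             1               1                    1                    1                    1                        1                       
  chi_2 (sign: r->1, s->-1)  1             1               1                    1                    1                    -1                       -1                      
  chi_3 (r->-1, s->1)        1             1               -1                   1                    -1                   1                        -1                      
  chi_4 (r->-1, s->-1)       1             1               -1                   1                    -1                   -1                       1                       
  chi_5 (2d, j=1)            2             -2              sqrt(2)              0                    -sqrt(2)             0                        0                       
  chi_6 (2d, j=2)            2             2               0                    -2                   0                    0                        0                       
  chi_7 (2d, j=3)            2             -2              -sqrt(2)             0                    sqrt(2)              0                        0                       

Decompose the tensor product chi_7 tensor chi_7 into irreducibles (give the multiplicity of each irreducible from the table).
chi_7 tensor chi_7 = chi_1 + chi_2 + chi_6 (all other irreducibles have multiplicity 0).

Argument: The character of a tensor product is the pointwise product (chi_7 * chi_7)(C) = chi_7(C) * chi_7(C):
  {e}: (2)*(2), {r^4}: (-2)*(-2), {r^1, r^7}: (-sqrt(2))*(-sqrt(2)), {r^2, r^6}: (0)*(0), {r^3, r^5}: (sqrt(2))*(sqrt(2)), {s, sr^2, ...}: (0)*(0), {sr, sr^3, ...}: (0)*(0)
so (chi_7 * chi_7) takes values
  {e} -> 4, {r^4} -> 4, {r^1, r^7} -> 2, {r^2, r^6} -> 0, {r^3, r^5} -> 2, {s, sr^2, ...} -> 0, {sr, sr^3, ...} -> 0.
Now take the inner product of this character with each irreducible chi from the table, <chi_7*chi_7, chi> = (1/16) sum_C |C| (chi_7*chi_7)(C) conj(chi(C)):
  <chi_7*chi_7, chi_1> = (1/16)[1*(4)*conj(1) + 1*(4)*conj(1) + 2*(2)*conj(1) + 2*(0)*conj(1) + 2*(2)*conj(1) + 4*(0)*conj(1) + 4*(0)*conj(1)]
      = (1/16)[(4) + (4) + (4) + (0) + (4) + (0) + (0)] = 16/16 = 1
  <chi_7*chi_7, chi_2> = (1/16)[1*(4)*conj(1) + 1*(4)*conj(1) + 2*(2)*conj(1) + 2*(0)*conj(1) + 2*(2)*conj(1) + 4*(0)*conj(-1) + 4*(0)*conj(-1)]
      = (1/16)[(4) + (4) + (4) + (0) + (4) + (0) + (0)] = 16/16 = 1
  <chi_7*chi_7, chi_3> = (1/16)[1*(4)*conj(1) + 1*(4)*conj(1) + 2*(2)*conj(-1) + 2*(0)*conj(1) + 2*(2)*conj(-1) + 4*(0)*conj(1) + 4*(0)*conj(-1)]
      = (1/16)[(4) + (4) + (-4) + (0) + (-4) + (0) + (0)] = 0/16 = 0
  <chi_7*chi_7, chi_4> = (1/16)[1*(4)*conj(1) + 1*(4)*conj(1) + 2*(2)*conj(-1) + 2*(0)*conj(1) + 2*(2)*conj(-1) + 4*(0)*conj(-1) + 4*(0)*conj(1)]
      = (1/16)[(4) + (4) + (-4) + (0) + (-4) + (0) + (0)] = 0/16 = 0
  <chi_7*chi_7, chi_5> = (1/16)[1*(4)*conj(2) + 1*(4)*conj(-2) + 2*(2)*conj(sqrt(2)) + 2*(0)*conj(0) + 2*(2)*conj(-sqrt(2)) + 4*(0)*conj(0) + 4*(0)*conj(0)]
      = (1/16)[(8) + (-8) + (4*sqrt(2)) + (0) + (-4*sqrt(2)) + (0) + (0)] = 0/16 = 0
  <chi_7*chi_7, chi_6> = (1/16)[1*(4)*conj(2) + 1*(4)*conj(2) + 2*(2)*conj(0) + 2*(0)*conj(-2) + 2*(2)*conj(0) + 4*(0)*conj(0) + 4*(0)*conj(0)]
      = (1/16)[(8) + (8) + (0) + (0) + (0) + (0) + (0)] = 16/16 = 1
  <chi_7*chi_7, chi_7> = (1/16)[1*(4)*conj(2) + 1*(4)*conj(-2) + 2*(2)*conj(-sqrt(2)) + 2*(0)*conj(0) + 2*(2)*conj(sqrt(2)) + 4*(0)*conj(0) + 4*(0)*conj(0)]
      = (1/16)[(8) + (-8) + (-4*sqrt(2)) + (0) + (4*sqrt(2)) + (0) + (0)] = 0/16 = 0
Hence the multiplicities are chi_1: 1, chi_2: 1, chi_6: 1. Dimension check: dim(chi_7)*dim(chi_7) = 2*2 = 4 and sum (mult * dim) = 1*1 + 1*1 + 1*2 = 4.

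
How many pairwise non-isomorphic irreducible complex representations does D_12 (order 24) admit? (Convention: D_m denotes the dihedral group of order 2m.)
9

Argument: The number of irreducible complex representations of a finite group equals its number of conjugacy classes. D_12 has 9 conjugacy classes (n/2 + 3 for n even), so D_12 (order 24) has exactly 9 irreducible complex representations.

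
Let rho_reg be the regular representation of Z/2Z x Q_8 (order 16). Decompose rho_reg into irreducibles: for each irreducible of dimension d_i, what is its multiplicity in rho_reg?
Each irreducible V_i of dimension d_i appears with multiplicity d_i, i.e. rho_reg = (direct sum over all irreducibles V_i) d_i V_i. The irreducible dimensions for Z/2Z x Q_8 are 1, 1, 1, 1, 1, 1, 1, 1, 2, 2: 8 irreducibles of dimension 1, each with multiplicity 1; 2 irreducibles of dimension 2, each with multiplicity 2. Total dimension 8*1*1 + 2*2*2 = 16 = |G|.

Why: General theorem: in the regular representation of a finite group G, each irreducible appears with multiplicity equal to its dimension. Check: dim(rho_reg) = sum d_i^2 = 1 + 1 + 1 + 1 + 1 + 1 + 1 + 1 + 4 + 4 = 16 = |G|.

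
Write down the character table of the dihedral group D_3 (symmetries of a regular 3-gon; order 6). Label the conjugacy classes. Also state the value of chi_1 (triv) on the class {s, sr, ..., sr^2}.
Conjugacy classes: {e} of size 1, {r^1, r^2} of size 2, {s, sr, ..., sr^2} of size 3.
Character table:
  irrep \ class              {e} (size 1)  {r^1, r^2} (size 2)  {s, sr, ..., sr^2} (size 3)
  chi_1 (triv)               1             1                    1                          
  chi_2 (sign: r->1, s->-1)  1             1                    -1                         
  chi_3 (2d, j=1)            2             -1                   0                          

Spot check: chi_1 (triv) on {s, sr, ..., sr^2} = 1.

Justification: D_3 has order 2*3 = 6 with 3 conjugacy classes, hence 3 irreducibles. Sum of squared dims 1 + 1 + 4 = 6 = |G|. Linear characters come from the abelianisation; the 2-dimensional irreps have character r^k -> 2*cos(2*pi*j*k/3), reflections -> 0.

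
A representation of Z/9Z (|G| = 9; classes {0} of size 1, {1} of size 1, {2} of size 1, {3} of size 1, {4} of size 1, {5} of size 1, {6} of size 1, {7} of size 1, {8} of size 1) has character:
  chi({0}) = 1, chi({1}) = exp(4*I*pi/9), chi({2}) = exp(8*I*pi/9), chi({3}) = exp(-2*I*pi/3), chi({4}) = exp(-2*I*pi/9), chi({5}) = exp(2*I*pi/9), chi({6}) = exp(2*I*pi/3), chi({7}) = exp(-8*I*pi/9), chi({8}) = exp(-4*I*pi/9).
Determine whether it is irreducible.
Irreducible: <chi, chi> = 1.

Why: <chi, chi> = (1/|G|) sum_C |C| * |chi(C)|^2 = (1/9)[1*|1|^2 + 1*|exp(4*I*pi/9)|^2 + 1*|exp(8*I*pi/9)|^2 + 1*|exp(-2*I*pi/3)|^2 + 1*|exp(-2*I*pi/9)|^2 + 1*|exp(2*I*pi/9)|^2 + 1*|exp(2*I*pi/3)|^2 + 1*|exp(-8*I*pi/9)|^2 + 1*|exp(-4*I*pi/9)|^2]
  = (1/9)[(1) + (1) + (1) + (1) + (1) + (1) + (1) + (1) + (1)] = 9/9 = 1.
(Exp terms are combined using exp(i*s)*conj(exp(i*t)) = exp(i*(s-t)), and sums of them are collapsed using the identity that for every m > 1 the m distinct m-th roots of unity sum to 0, e.g. 1 + exp(2*I*pi/3) + exp(-2*I*pi/3) = 0.)
A character is irreducible iff <chi, chi> = 1, so this representation is irreducible.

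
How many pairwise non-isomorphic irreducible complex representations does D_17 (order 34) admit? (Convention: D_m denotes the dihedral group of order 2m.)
10

Proof sketch: The number of irreducible complex representations of a finite group equals its number of conjugacy classes. D_17 has 10 conjugacy classes ((n+3)/2 for n odd), so D_17 (order 34) has exactly 10 irreducible complex representations.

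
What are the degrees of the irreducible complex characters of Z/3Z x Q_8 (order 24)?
Dimensions: 1, 1, 1, 1, 1, 1, 1, 1, 1, 1, 1, 1, 2, 2, 2

Why: There are 15 irreducibles (= number of conjugacy classes). Their dimensions d_i satisfy sum d_i^2 = |G| = 24: 1 + 1 + 1 + 1 + 1 + 1 + 1 + 1 + 1 + 1 + 1 + 1 + 4 + 4 + 4 = 24. (For the product with Z/3Z: each of the 3 1-dim characters of Z/3Z tensors with each irrep of Q_8, giving 3 copies of each Q_8-dimension.)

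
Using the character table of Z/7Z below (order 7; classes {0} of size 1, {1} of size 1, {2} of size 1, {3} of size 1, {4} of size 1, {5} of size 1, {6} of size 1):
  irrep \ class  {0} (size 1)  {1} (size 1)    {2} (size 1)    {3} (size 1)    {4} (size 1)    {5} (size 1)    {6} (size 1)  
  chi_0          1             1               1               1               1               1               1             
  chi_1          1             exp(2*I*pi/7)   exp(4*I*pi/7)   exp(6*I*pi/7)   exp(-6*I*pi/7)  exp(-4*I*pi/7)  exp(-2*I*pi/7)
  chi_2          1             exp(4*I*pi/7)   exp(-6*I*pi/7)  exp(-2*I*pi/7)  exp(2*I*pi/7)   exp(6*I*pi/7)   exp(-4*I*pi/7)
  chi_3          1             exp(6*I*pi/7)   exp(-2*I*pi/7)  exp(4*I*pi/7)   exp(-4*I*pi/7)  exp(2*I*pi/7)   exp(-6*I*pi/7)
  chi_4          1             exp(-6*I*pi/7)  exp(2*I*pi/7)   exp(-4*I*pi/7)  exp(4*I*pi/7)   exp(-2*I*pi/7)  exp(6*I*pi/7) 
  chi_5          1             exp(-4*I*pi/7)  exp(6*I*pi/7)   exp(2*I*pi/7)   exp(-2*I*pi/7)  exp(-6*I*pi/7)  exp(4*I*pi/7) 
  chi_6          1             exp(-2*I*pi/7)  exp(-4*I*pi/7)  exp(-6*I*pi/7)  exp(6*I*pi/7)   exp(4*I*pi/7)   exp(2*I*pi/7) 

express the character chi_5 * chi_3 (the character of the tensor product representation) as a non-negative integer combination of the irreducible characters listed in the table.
chi_5 tensor chi_3 = chi_1 (all other irreducibles have multiplicity 0).

Explanation: The character of a tensor product is the pointwise product (chi_5 * chi_3)(C) = chi_5(C) * chi_3(C):
  {0}: (1)*(1), {1}: (exp(-4*I*pi/7))*(exp(6*I*pi/7)), {2}: (exp(6*I*pi/7))*(exp(-2*I*pi/7)), {3}: (exp(2*I*pi/7))*(exp(4*I*pi/7)), {4}: (exp(-2*I*pi/7))*(exp(-4*I*pi/7)), {5}: (exp(-6*I*pi/7))*(exp(2*I*pi/7)), {6}: (exp(4*I*pi/7))*(exp(-6*I*pi/7))
so (chi_5 * chi_3) takes values
  {0} -> 1, {1} -> exp(2*I*pi/7), {2} -> exp(4*I*pi/7), {3} -> exp(6*I*pi/7), {4} -> exp(-6*I*pi/7), {5} -> exp(-4*I*pi/7), {6} -> exp(-2*I*pi/7).
Now take the inner product of this character with each irreducible chi from the table, <chi_5*chi_3, chi> = (1/7) sum_C |C| (chi_5*chi_3)(C) conj(chi(C)):
  <chi_5*chi_3, chi_0> = (1/7)[1*(1)*conj(1) + 1*(exp(2*I*pi/7))*conj(1) + 1*(exp(4*I*pi/7))*conj(1) + 1*(exp(6*I*pi/7))*conj(1) + 1*(exp(-6*I*pi/7))*conj(1) + 1*(exp(-4*I*pi/7))*conj(1) + 1*(exp(-2*I*pi/7))*conj(1)]
      = (1/7)[(1) + (exp(2*I*pi/7)) + (exp(4*I*pi/7)) + (exp(6*I*pi/7)) + (exp(-6*I*pi/7)) + (exp(-4*I*pi/7)) + (exp(-2*I*pi/7))] = 0/7 = 0
  <chi_5*chi_3, chi_1> = (1/7)[1*(1)*conj(1) + 1*(exp(2*I*pi/7))*conj(exp(2*I*pi/7)) + 1*(exp(4*I*pi/7))*conj(exp(4*I*pi/7)) + 1*(exp(6*I*pi/7))*conj(exp(6*I*pi/7)) + 1*(exp(-6*I*pi/7))*conj(exp(-6*I*pi/7)) + 1*(exp(-4*I*pi/7))*conj(exp(-4*I*pi/7)) + 1*(exp(-2*I*pi/7))*conj(exp(-2*I*pi/7))]
      = (1/7)[(1) + (1) + (1) + (1) + (1) + (1) + (1)] = 7/7 = 1
  <chi_5*chi_3, chi_2> = (1/7)[1*(1)*conj(1) + 1*(exp(2*I*pi/7))*conj(exp(4*I*pi/7)) + 1*(exp(4*I*pi/7))*conj(exp(-6*I*pi/7)) + 1*(exp(6*I*pi/7))*conj(exp(-2*I*pi/7)) + 1*(exp(-6*I*pi/7))*conj(exp(2*I*pi/7)) + 1*(exp(-4*I*pi/7))*conj(exp(6*I*pi/7)) + 1*(exp(-2*I*pi/7))*conj(exp(-4*I*pi/7))]
      = (1/7)[(1) + (exp(-2*I*pi/7)) + (exp(-4*I*pi/7)) + (exp(-6*I*pi/7)) + (exp(6*I*pi/7)) + (exp(4*I*pi/7)) + (exp(2*I*pi/7))] = 0/7 = 0
  <chi_5*chi_3, chi_3> = (1/7)[1*(1)*conj(1) + 1*(exp(2*I*pi/7))*conj(exp(6*I*pi/7)) + 1*(exp(4*I*pi/7))*conj(exp(-2*I*pi/7)) + 1*(exp(6*I*pi/7))*conj(exp(4*I*pi/7)) + 1*(exp(-6*I*pi/7))*conj(exp(-4*I*pi/7)) + 1*(exp(-4*I*pi/7))*conj(exp(2*I*pi/7)) + 1*(exp(-2*I*pi/7))*conj(exp(-6*I*pi/7))]
      = (1/7)[(1) + (exp(-4*I*pi/7)) + (exp(6*I*pi/7)) + (exp(2*I*pi/7)) + (exp(-2*I*pi/7)) + (exp(-6*I*pi/7)) + (exp(4*I*pi/7))] = 0/7 = 0
  <chi_5*chi_3, chi_4> = (1/7)[1*(1)*conj(1) + 1*(exp(2*I*pi/7))*conj(exp(-6*I*pi/7)) + 1*(exp(4*I*pi/7))*conj(exp(2*I*pi/7)) + 1*(exp(6*I*pi/7))*conj(exp(-4*I*pi/7)) + 1*(exp(-6*I*pi/7))*conj(exp(4*I*pi/7)) + 1*(exp(-4*I*pi/7))*conj(exp(-2*I*pi/7)) + 1*(exp(-2*I*pi/7))*conj(exp(6*I*pi/7))]
      = (1/7)[(1) + (exp(-6*I*pi/7)) + (exp(2*I*pi/7)) + (exp(-4*I*pi/7)) + (exp(4*I*pi/7)) + (exp(-2*I*pi/7)) + (exp(6*I*pi/7))] = 0/7 = 0
  <chi_5*chi_3, chi_5> = (1/7)[1*(1)*conj(1) + 1*(exp(2*I*pi/7))*conj(exp(-4*I*pi/7)) + 1*(exp(4*I*pi/7))*conj(exp(6*I*pi/7)) + 1*(exp(6*I*pi/7))*conj(exp(2*I*pi/7)) + 1*(exp(-6*I*pi/7))*conj(exp(-2*I*pi/7)) + 1*(exp(-4*I*pi/7))*conj(exp(-6*I*pi/7)) + 1*(exp(-2*I*pi/7))*conj(exp(4*I*pi/7))]
      = (1/7)[(1) + (exp(6*I*pi/7)) + (exp(-2*I*pi/7)) + (exp(4*I*pi/7)) + (exp(-4*I*pi/7)) + (exp(2*I*pi/7)) + (exp(-6*I*pi/7))] = 0/7 = 0
  <chi_5*chi_3, chi_6> = (1/7)[1*(1)*conj(1) + 1*(exp(2*I*pi/7))*conj(exp(-2*I*pi/7)) + 1*(exp(4*I*pi/7))*conj(exp(-4*I*pi/7)) + 1*(exp(6*I*pi/7))*conj(exp(-6*I*pi/7)) + 1*(exp(-6*I*pi/7))*conj(exp(6*I*pi/7)) + 1*(exp(-4*I*pi/7))*conj(exp(4*I*pi/7)) + 1*(exp(-2*I*pi/7))*conj(exp(2*I*pi/7))]
      = (1/7)[(1) + (exp(4*I*pi/7)) + (exp(-6*I*pi/7)) + (exp(-2*I*pi/7)) + (exp(2*I*pi/7)) + (exp(6*I*pi/7)) + (exp(-4*I*pi/7))] = 0/7 = 0
(Exp terms are combined using exp(i*s)*conj(exp(i*t)) = exp(i*(s-t)), and sums of them are collapsed using the identity that for every m > 1 the m distinct m-th roots of unity sum to 0, e.g. 1 + exp(2*I*pi/3) + exp(-2*I*pi/3) = 0.)
Hence the multiplicities are chi_1: 1. Dimension check: dim(chi_5)*dim(chi_3) = 1*1 = 1 and sum (mult * dim) = 1*1 = 1.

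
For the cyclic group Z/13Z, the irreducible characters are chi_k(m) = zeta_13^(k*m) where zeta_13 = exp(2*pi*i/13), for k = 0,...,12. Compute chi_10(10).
chi_10(10) = zeta_13^100 = exp(-8*I*pi/13)

Why: chi_10(10) = zeta_13^(10*10) = zeta_13^100. Since zeta_13^13 = 1, this equals zeta_13^9 = exp(2*pi*i*9/13) = exp(-8*I*pi/13).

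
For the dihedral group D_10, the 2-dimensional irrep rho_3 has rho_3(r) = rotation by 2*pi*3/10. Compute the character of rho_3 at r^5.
chi_{rho_3}(r^5) = 2*cos(2*pi*3*5/10) = -2

rho_3(r^5) is rotation by angle 2*pi*3*5/10, whose trace is 2*cos(2*pi*3*5/10) = -2.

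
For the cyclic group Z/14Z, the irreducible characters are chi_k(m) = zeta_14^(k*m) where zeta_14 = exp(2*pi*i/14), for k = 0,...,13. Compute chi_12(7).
chi_12(7) = zeta_14^84 = 1

Argument: chi_12(7) = zeta_14^(12*7) = zeta_14^84. Since zeta_14^14 = 1, this equals zeta_14^0 = exp(2*pi*i*0/14) = 1.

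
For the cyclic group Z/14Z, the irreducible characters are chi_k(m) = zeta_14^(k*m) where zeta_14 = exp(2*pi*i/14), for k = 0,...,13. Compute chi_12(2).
chi_12(2) = zeta_14^24 = exp(-4*I*pi/7)

Argument: chi_12(2) = zeta_14^(12*2) = zeta_14^24. Since zeta_14^14 = 1, this equals zeta_14^10 = exp(2*pi*i*10/14) = exp(-4*I*pi/7).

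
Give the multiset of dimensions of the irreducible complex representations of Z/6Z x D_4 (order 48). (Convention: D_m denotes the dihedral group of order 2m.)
Dimensions: 1, 1, 1, 1, 1, 1, 1, 1, 1, 1, 1, 1, 1, 1, 1, 1, 1, 1, 1, 1, 1, 1, 1, 1, 2, 2, 2, 2, 2, 2

Details: There are 30 irreducibles (= number of conjugacy classes). Their dimensions d_i satisfy sum d_i^2 = |G| = 48: 1 + 1 + 1 + 1 + 1 + 1 + 1 + 1 + 1 + 1 + 1 + 1 + 1 + 1 + 1 + 1 + 1 + 1 + 1 + 1 + 1 + 1 + 1 + 1 + 4 + 4 + 4 + 4 + 4 + 4 = 48. (For the product with Z/6Z: each of the 6 1-dim characters of Z/6Z tensors with each irrep of D_4, giving 6 copies of each D_4-dimension.)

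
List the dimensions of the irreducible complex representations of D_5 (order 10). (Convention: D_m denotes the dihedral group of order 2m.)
Dimensions: 1, 1, 2, 2

Argument: There are 4 irreducibles (= number of conjugacy classes). Their dimensions d_i satisfy sum d_i^2 = |G| = 10: 1 + 1 + 4 + 4 = 10.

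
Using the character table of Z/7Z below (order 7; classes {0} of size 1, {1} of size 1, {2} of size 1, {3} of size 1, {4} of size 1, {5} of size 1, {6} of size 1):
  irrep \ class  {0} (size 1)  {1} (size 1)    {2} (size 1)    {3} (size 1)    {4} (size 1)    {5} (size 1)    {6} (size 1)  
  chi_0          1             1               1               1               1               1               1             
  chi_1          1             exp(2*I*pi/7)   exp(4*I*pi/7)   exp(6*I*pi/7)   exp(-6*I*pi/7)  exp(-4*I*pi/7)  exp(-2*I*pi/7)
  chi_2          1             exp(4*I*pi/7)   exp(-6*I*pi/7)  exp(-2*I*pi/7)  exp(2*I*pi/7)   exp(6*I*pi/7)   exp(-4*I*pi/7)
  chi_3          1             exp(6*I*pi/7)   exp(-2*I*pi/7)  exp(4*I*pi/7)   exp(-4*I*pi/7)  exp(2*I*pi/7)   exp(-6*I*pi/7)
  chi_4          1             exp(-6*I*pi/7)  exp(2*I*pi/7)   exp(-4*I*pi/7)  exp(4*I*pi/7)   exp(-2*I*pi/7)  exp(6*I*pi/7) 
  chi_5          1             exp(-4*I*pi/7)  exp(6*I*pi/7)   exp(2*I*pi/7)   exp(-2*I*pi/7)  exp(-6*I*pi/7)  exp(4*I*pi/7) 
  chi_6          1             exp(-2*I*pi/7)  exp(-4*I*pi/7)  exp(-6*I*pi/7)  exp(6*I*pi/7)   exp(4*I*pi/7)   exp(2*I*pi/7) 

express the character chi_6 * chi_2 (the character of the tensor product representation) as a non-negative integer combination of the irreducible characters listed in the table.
chi_6 tensor chi_2 = chi_1 (all other irreducibles have multiplicity 0).

Explanation: The character of a tensor product is the pointwise product (chi_6 * chi_2)(C) = chi_6(C) * chi_2(C):
  {0}: (1)*(1), {1}: (exp(-2*I*pi/7))*(exp(4*I*pi/7)), {2}: (exp(-4*I*pi/7))*(exp(-6*I*pi/7)), {3}: (exp(-6*I*pi/7))*(exp(-2*I*pi/7)), {4}: (exp(6*I*pi/7))*(exp(2*I*pi/7)), {5}: (exp(4*I*pi/7))*(exp(6*I*pi/7)), {6}: (exp(2*I*pi/7))*(exp(-4*I*pi/7))
so (chi_6 * chi_2) takes values
  {0} -> 1, {1} -> exp(2*I*pi/7), {2} -> exp(4*I*pi/7), {3} -> exp(6*I*pi/7), {4} -> exp(-6*I*pi/7), {5} -> exp(-4*I*pi/7), {6} -> exp(-2*I*pi/7).
Now take the inner product of this character with each irreducible chi from the table, <chi_6*chi_2, chi> = (1/7) sum_C |C| (chi_6*chi_2)(C) conj(chi(C)):
  <chi_6*chi_2, chi_0> = (1/7)[1*(1)*conj(1) + 1*(exp(2*I*pi/7))*conj(1) + 1*(exp(4*I*pi/7))*conj(1) + 1*(exp(6*I*pi/7))*conj(1) + 1*(exp(-6*I*pi/7))*conj(1) + 1*(exp(-4*I*pi/7))*conj(1) + 1*(exp(-2*I*pi/7))*conj(1)]
      = (1/7)[(1) + (exp(2*I*pi/7)) + (exp(4*I*pi/7)) + (exp(6*I*pi/7)) + (exp(-6*I*pi/7)) + (exp(-4*I*pi/7)) + (exp(-2*I*pi/7))] = 0/7 = 0
  <chi_6*chi_2, chi_1> = (1/7)[1*(1)*conj(1) + 1*(exp(2*I*pi/7))*conj(exp(2*I*pi/7)) + 1*(exp(4*I*pi/7))*conj(exp(4*I*pi/7)) + 1*(exp(6*I*pi/7))*conj(exp(6*I*pi/7)) + 1*(exp(-6*I*pi/7))*conj(exp(-6*I*pi/7)) + 1*(exp(-4*I*pi/7))*conj(exp(-4*I*pi/7)) + 1*(exp(-2*I*pi/7))*conj(exp(-2*I*pi/7))]
      = (1/7)[(1) + (1) + (1) + (1) + (1) + (1) + (1)] = 7/7 = 1
  <chi_6*chi_2, chi_2> = (1/7)[1*(1)*conj(1) + 1*(exp(2*I*pi/7))*conj(exp(4*I*pi/7)) + 1*(exp(4*I*pi/7))*conj(exp(-6*I*pi/7)) + 1*(exp(6*I*pi/7))*conj(exp(-2*I*pi/7)) + 1*(exp(-6*I*pi/7))*conj(exp(2*I*pi/7)) + 1*(exp(-4*I*pi/7))*conj(exp(6*I*pi/7)) + 1*(exp(-2*I*pi/7))*conj(exp(-4*I*pi/7))]
      = (1/7)[(1) + (exp(-2*I*pi/7)) + (exp(-4*I*pi/7)) + (exp(-6*I*pi/7)) + (exp(6*I*pi/7)) + (exp(4*I*pi/7)) + (exp(2*I*pi/7))] = 0/7 = 0
  <chi_6*chi_2, chi_3> = (1/7)[1*(1)*conj(1) + 1*(exp(2*I*pi/7))*conj(exp(6*I*pi/7)) + 1*(exp(4*I*pi/7))*conj(exp(-2*I*pi/7)) + 1*(exp(6*I*pi/7))*conj(exp(4*I*pi/7)) + 1*(exp(-6*I*pi/7))*conj(exp(-4*I*pi/7)) + 1*(exp(-4*I*pi/7))*conj(exp(2*I*pi/7)) + 1*(exp(-2*I*pi/7))*conj(exp(-6*I*pi/7))]
      = (1/7)[(1) + (exp(-4*I*pi/7)) + (exp(6*I*pi/7)) + (exp(2*I*pi/7)) + (exp(-2*I*pi/7)) + (exp(-6*I*pi/7)) + (exp(4*I*pi/7))] = 0/7 = 0
  <chi_6*chi_2, chi_4> = (1/7)[1*(1)*conj(1) + 1*(exp(2*I*pi/7))*conj(exp(-6*I*pi/7)) + 1*(exp(4*I*pi/7))*conj(exp(2*I*pi/7)) + 1*(exp(6*I*pi/7))*conj(exp(-4*I*pi/7)) + 1*(exp(-6*I*pi/7))*conj(exp(4*I*pi/7)) + 1*(exp(-4*I*pi/7))*conj(exp(-2*I*pi/7)) + 1*(exp(-2*I*pi/7))*conj(exp(6*I*pi/7))]
      = (1/7)[(1) + (exp(-6*I*pi/7)) + (exp(2*I*pi/7)) + (exp(-4*I*pi/7)) + (exp(4*I*pi/7)) + (exp(-2*I*pi/7)) + (exp(6*I*pi/7))] = 0/7 = 0
  <chi_6*chi_2, chi_5> = (1/7)[1*(1)*conj(1) + 1*(exp(2*I*pi/7))*conj(exp(-4*I*pi/7)) + 1*(exp(4*I*pi/7))*conj(exp(6*I*pi/7)) + 1*(exp(6*I*pi/7))*conj(exp(2*I*pi/7)) + 1*(exp(-6*I*pi/7))*conj(exp(-2*I*pi/7)) + 1*(exp(-4*I*pi/7))*conj(exp(-6*I*pi/7)) + 1*(exp(-2*I*pi/7))*conj(exp(4*I*pi/7))]
      = (1/7)[(1) + (exp(6*I*pi/7)) + (exp(-2*I*pi/7)) + (exp(4*I*pi/7)) + (exp(-4*I*pi/7)) + (exp(2*I*pi/7)) + (exp(-6*I*pi/7))] = 0/7 = 0
  <chi_6*chi_2, chi_6> = (1/7)[1*(1)*conj(1) + 1*(exp(2*I*pi/7))*conj(exp(-2*I*pi/7)) + 1*(exp(4*I*pi/7))*conj(exp(-4*I*pi/7)) + 1*(exp(6*I*pi/7))*conj(exp(-6*I*pi/7)) + 1*(exp(-6*I*pi/7))*conj(exp(6*I*pi/7)) + 1*(exp(-4*I*pi/7))*conj(exp(4*I*pi/7)) + 1*(exp(-2*I*pi/7))*conj(exp(2*I*pi/7))]
      = (1/7)[(1) + (exp(4*I*pi/7)) + (exp(-6*I*pi/7)) + (exp(-2*I*pi/7)) + (exp(2*I*pi/7)) + (exp(6*I*pi/7)) + (exp(-4*I*pi/7))] = 0/7 = 0
(Exp terms are combined using exp(i*s)*conj(exp(i*t)) = exp(i*(s-t)), and sums of them are collapsed using the identity that for every m > 1 the m distinct m-th roots of unity sum to 0, e.g. 1 + exp(2*I*pi/3) + exp(-2*I*pi/3) = 0.)
Hence the multiplicities are chi_1: 1. Dimension check: dim(chi_6)*dim(chi_2) = 1*1 = 1 and sum (mult * dim) = 1*1 = 1.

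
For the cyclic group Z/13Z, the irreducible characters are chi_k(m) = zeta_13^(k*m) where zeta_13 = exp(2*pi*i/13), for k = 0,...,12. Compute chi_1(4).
chi_1(4) = zeta_13^4 = exp(8*I*pi/13)

Working: chi_1(4) = zeta_13^(1*4) = zeta_13^4. Since zeta_13^13 = 1, this equals zeta_13^4 = exp(2*pi*i*4/13) = exp(8*I*pi/13).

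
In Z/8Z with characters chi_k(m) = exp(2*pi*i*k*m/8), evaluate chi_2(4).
chi_2(4) = zeta_8^8 = 1

Derivation: chi_2(4) = zeta_8^(2*4) = zeta_8^8. Since zeta_8^8 = 1, this equals zeta_8^0 = exp(2*pi*i*0/8) = 1.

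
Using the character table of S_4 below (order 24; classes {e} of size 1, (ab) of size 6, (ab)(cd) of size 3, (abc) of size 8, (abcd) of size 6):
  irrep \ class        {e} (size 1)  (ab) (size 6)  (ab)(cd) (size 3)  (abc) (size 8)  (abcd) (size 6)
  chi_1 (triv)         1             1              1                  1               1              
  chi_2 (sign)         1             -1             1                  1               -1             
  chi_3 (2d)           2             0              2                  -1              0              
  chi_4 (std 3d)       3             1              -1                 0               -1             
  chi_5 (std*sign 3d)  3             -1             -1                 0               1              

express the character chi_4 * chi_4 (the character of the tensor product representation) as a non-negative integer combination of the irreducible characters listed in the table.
chi_4 tensor chi_4 = chi_1 + chi_3 + chi_4 + chi_5 (all other irreducibles have multiplicity 0).

Reasoning: The character of a tensor product is the pointwise product (chi_4 * chi_4)(C) = chi_4(C) * chi_4(C):
  {e}: (3)*(3), (ab): (1)*(1), (ab)(cd): (-1)*(-1), (abc): (0)*(0), (abcd): (-1)*(-1)
so (chi_4 * chi_4) takes values
  {e} -> 9, (ab) -> 1, (ab)(cd) -> 1, (abc) -> 0, (abcd) -> 1.
Now take the inner product of this character with each irreducible chi from the table, <chi_4*chi_4, chi> = (1/24) sum_C |C| (chi_4*chi_4)(C) conj(chi(C)):
  <chi_4*chi_4, chi_1> = (1/24)[1*(9)*conj(1) + 6*(1)*conj(1) + 3*(1)*conj(1) + 8*(0)*conj(1) + 6*(1)*conj(1)]
      = (1/24)[(9) + (6) + (3) + (0) + (6)] = 24/24 = 1
  <chi_4*chi_4, chi_2> = (1/24)[1*(9)*conj(1) + 6*(1)*conj(-1) + 3*(1)*conj(1) + 8*(0)*conj(1) + 6*(1)*conj(-1)]
      = (1/24)[(9) + (-6) + (3) + (0) + (-6)] = 0/24 = 0
  <chi_4*chi_4, chi_3> = (1/24)[1*(9)*conj(2) + 6*(1)*conj(0) + 3*(1)*conj(2) + 8*(0)*conj(-1) + 6*(1)*conj(0)]
      = (1/24)[(18) + (0) + (6) + (0) + (0)] = 24/24 = 1
  <chi_4*chi_4, chi_4> = (1/24)[1*(9)*conj(3) + 6*(1)*conj(1) + 3*(1)*conj(-1) + 8*(0)*conj(0) + 6*(1)*conj(-1)]
      = (1/24)[(27) + (6) + (-3) + (0) + (-6)] = 24/24 = 1
  <chi_4*chi_4, chi_5> = (1/24)[1*(9)*conj(3) + 6*(1)*conj(-1) + 3*(1)*conj(-1) + 8*(0)*conj(0) + 6*(1)*conj(1)]
      = (1/24)[(27) + (-6) + (-3) + (0) + (6)] = 24/24 = 1
Hence the multiplicities are chi_1: 1, chi_3: 1, chi_4: 1, chi_5: 1. Dimension check: dim(chi_4)*dim(chi_4) = 3*3 = 9 and sum (mult * dim) = 1*1 + 1*2 + 1*3 + 1*3 = 9.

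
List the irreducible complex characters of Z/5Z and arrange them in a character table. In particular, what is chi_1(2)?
Character table of Z/5Z (irreps indexed chi_0,...,chi_4 with chi_k(m) = zeta_5^(k*m), zeta_5 = exp(2*pi*i/5)):
  irrep \ class  {0} (size 1)  {1} (size 1)    {2} (size 1)    {3} (size 1)    {4} (size 1)  
  chi_0          1             1               1               1               1             
  chi_1          1             exp(2*I*pi/5)   exp(4*I*pi/5)   exp(-4*I*pi/5)  exp(-2*I*pi/5)
  chi_2          1             exp(4*I*pi/5)   exp(-2*I*pi/5)  exp(2*I*pi/5)   exp(-4*I*pi/5)
  chi_3          1             exp(-4*I*pi/5)  exp(2*I*pi/5)   exp(-2*I*pi/5)  exp(4*I*pi/5) 
  chi_4          1             exp(-2*I*pi/5)  exp(-4*I*pi/5)  exp(4*I*pi/5)   exp(2*I*pi/5) 

Spot check: chi_1(2) = zeta_5^(1*2) = zeta_5^2 = exp(4*I*pi/5).

Details: Z/5Z is abelian, so all 5 irreducible complex representations are 1-dimensional. They are given by chi_k(m) = zeta_5^(k*m) for k = 0,...,4. Row orthogonality: sum_m chi_k(m) conj(chi_l(m)) = 5 * [k = l].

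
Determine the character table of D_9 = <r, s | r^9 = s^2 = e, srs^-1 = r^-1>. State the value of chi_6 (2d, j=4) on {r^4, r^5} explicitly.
Conjugacy classes: {e} of size 1, {r^1, r^8} of size 2, {r^2, r^7} of size 2, {r^3, r^6} of size 2, {r^4, r^5} of size 2, {s, sr, ..., sr^8} of size 9.
Character table:
  irrep \ class              {e} (size 1)  {r^1, r^8} (size 2)  {r^2, r^7} (size 2)  {r^3, r^6} (size 2)  {r^4, r^5} (size 2)  {s, sr, ..., sr^8} (size 9)
  chi_1 (triv)               1             1                    1                    1                    1                    1                          
  chi_2 (sign: r->1, s->-1)  1             1                    1                    1                    1                    -1                         
  chi_3 (2d, j=1)            2             2*cos(2*pi/9)        2*cos(4*pi/9)        -1                   -2*cos(pi/9)         0                          
  chi_4 (2d, j=2)            2             2*cos(4*pi/9)        -2*cos(pi/9)         -1                   2*cos(2*pi/9)        0                          
  chi_5 (2d, j=3)            2             -1                   -1                   2                    -1                   0                          
  chi_6 (2d, j=4)            2             -2*cos(pi/9)         2*cos(2*pi/9)        -1                   2*cos(4*pi/9)        0                          

Spot check: chi_6 (2d, j=4) on {r^4, r^5} = 2*cos(4*pi/9).

Details: D_9 has order 2*9 = 18 with 6 conjugacy classes, hence 6 irreducibles. Sum of squared dims 1 + 1 + 4 + 4 + 4 + 4 = 18 = |G|. Linear characters come from the abelianisation; the 2-dimensional irreps have character r^k -> 2*cos(2*pi*j*k/9), reflections -> 0.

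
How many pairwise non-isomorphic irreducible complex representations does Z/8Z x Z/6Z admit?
48

Argument: The number of irreducible complex representations of a finite group equals its number of conjugacy classes. Z/8Z x Z/6Z is abelian of order 48, so every element is its own conjugacy class: 48 classes, so Z/8Z x Z/6Z (order 48) has exactly 48 irreducible complex representations.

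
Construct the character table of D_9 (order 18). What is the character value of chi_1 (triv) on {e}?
Conjugacy classes: {e} of size 1, {r^1, r^8} of size 2, {r^2, r^7} of size 2, {r^3, r^6} of size 2, {r^4, r^5} of size 2, {s, sr, ..., sr^8} of size 9.
Character table:
  irrep \ class              {e} (size 1)  {r^1, r^8} (size 2)  {r^2, r^7} (size 2)  {r^3, r^6} (size 2)  {r^4, r^5} (size 2)  {s, sr, ..., sr^8} (size 9)
  chi_1 (triv)               1             1                    1                    1                    1                    1                          
  chi_2 (sign: r->1, s->-1)  1             1                    1                    1                    1                    -1                         
  chi_3 (2d, j=1)            2             2*cos(2*pi/9)        2*cos(4*pi/9)        -1                   -2*cos(pi/9)         0                          
  chi_4 (2d, j=2)            2             2*cos(4*pi/9)        -2*cos(pi/9)         -1                   2*cos(2*pi/9)        0                          
  chi_5 (2d, j=3)            2             -1                   -1                   2                    -1                   0                          
  chi_6 (2d, j=4)            2             -2*cos(pi/9)         2*cos(2*pi/9)        -1                   2*cos(4*pi/9)        0                          

Spot check: chi_1 (triv) on {e} = 1.

Details: D_9 has order 2*9 = 18 with 6 conjugacy classes, hence 6 irreducibles. Sum of squared dims 1 + 1 + 4 + 4 + 4 + 4 = 18 = |G|. Linear characters come from the abelianisation; the 2-dimensional irreps have character r^k -> 2*cos(2*pi*j*k/9), reflections -> 0.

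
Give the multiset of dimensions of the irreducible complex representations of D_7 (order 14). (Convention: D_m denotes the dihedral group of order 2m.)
Dimensions: 1, 1, 2, 2, 2

Explanation: There are 5 irreducibles (= number of conjugacy classes). Their dimensions d_i satisfy sum d_i^2 = |G| = 14: 1 + 1 + 4 + 4 + 4 = 14.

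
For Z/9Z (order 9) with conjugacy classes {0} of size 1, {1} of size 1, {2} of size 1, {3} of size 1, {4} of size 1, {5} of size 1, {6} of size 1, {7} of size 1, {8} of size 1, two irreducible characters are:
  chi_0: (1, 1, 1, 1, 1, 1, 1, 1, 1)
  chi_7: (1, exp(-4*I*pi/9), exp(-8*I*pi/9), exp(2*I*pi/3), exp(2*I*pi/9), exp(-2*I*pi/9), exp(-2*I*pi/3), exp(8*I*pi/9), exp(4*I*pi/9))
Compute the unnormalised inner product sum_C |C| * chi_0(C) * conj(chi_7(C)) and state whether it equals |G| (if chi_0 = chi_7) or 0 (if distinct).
Sum = 0; so <chi_0, chi_7> = 0 (distinct irreducibles are orthogonal).

Justification: Compute term by term over conjugacy classes (|C| * chi_0(C) * conj(chi_7(C))):
  1*(1)*conj(1) + 1*(1)*conj(exp(-4*I*pi/9)) + 1*(1)*conj(exp(-8*I*pi/9)) + 1*(1)*conj(exp(2*I*pi/3)) + 1*(1)*conj(exp(2*I*pi/9)) + 1*(1)*conj(exp(-2*I*pi/9)) + 1*(1)*conj(exp(-2*I*pi/3)) + 1*(1)*conj(exp(8*I*pi/9)) + 1*(1)*conj(exp(4*I*pi/9))
  = (1) + (exp(4*I*pi/9)) + (exp(8*I*pi/9)) + (exp(-2*I*pi/3)) + (exp(-2*I*pi/9)) + (exp(2*I*pi/9)) + (exp(2*I*pi/3)) + (exp(-8*I*pi/9)) + (exp(-4*I*pi/9))
  = 0.
(Exp terms are combined using exp(i*s)*conj(exp(i*t)) = exp(i*(s-t)), and sums of them are collapsed using the identity that for every m > 1 the m distinct m-th roots of unity sum to 0, e.g. 1 + exp(2*I*pi/3) + exp(-2*I*pi/3) = 0.)
Dividing by |G| = 9 gives 0/9 = 0, matching the row-orthogonality relation <chi_0, chi_7> = [chi_0 = chi_7].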